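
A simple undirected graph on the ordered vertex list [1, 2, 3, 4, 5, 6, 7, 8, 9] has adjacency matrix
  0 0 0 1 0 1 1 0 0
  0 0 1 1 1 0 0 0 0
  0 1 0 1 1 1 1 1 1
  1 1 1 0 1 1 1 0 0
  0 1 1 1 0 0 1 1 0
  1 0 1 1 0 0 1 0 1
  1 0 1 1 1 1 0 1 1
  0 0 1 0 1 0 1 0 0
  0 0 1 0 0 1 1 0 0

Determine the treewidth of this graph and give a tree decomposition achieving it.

Treewidth 3.
One such decomposition:
Bags: B1 = {3, 4, 5, 7}  B2 = {3, 4, 6, 7}  B3 = {1, 4, 6, 7}  B4 = {3, 6, 7, 9}  B5 = {2, 3, 4, 5}  B6 = {3, 5, 7, 8}
Tree: B1–B2, B2–B3, B2–B4, B1–B5, B1–B6

Every bag has size at most 4, so the width is 4 − 1 = 3 and tw(G) ≤ 3. For the lower bound, the 4 vertices {1, 4, 6, 7} are pairwise adjacent, and any tree decomposition puts a clique entirely inside one bag — forcing width ≥ 3. Therefore the treewidth is 3.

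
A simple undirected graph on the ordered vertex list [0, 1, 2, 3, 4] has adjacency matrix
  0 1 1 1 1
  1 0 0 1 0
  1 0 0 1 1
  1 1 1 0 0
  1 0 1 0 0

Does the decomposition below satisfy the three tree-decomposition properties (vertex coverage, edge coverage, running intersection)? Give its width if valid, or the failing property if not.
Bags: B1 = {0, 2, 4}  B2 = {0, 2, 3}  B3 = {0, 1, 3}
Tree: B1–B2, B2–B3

Yes; width 2.

Checking the three conditions: (i) the bags cover all of {0, 1, 2, 3, 4}; (ii) for each edge, some bag contains both endpoints; (iii) the bags containing any fixed vertex form a subtree. All hold, so the decomposition is valid with width 3 − 1 = 2.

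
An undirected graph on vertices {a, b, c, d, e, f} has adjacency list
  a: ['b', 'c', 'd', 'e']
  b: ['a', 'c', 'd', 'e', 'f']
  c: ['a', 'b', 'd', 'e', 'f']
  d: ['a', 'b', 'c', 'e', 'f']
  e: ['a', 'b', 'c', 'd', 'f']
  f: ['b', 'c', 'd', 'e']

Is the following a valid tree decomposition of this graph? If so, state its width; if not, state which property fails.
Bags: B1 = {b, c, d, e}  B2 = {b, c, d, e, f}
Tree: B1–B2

No — vertex a appears in no bag.

A tree decomposition must satisfy three properties: every vertex lies in some bag; for every edge, both endpoints lie together in some bag; and for every vertex, the bags containing it form a connected subtree. Here vertex a appears in no bag, so the decomposition is invalid.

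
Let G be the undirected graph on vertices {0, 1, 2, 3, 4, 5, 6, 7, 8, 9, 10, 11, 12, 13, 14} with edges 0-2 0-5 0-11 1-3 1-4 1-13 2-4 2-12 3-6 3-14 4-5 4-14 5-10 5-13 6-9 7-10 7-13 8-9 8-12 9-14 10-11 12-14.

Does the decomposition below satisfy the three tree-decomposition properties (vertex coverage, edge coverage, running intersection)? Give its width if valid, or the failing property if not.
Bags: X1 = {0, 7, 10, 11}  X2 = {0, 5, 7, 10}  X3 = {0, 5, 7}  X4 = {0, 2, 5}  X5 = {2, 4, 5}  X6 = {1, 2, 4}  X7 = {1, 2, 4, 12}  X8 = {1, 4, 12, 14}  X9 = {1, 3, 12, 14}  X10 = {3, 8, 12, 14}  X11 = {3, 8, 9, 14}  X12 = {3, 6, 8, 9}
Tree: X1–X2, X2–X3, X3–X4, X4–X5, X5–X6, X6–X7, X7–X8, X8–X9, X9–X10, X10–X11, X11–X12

No — vertex 13 appears in no bag.

A tree decomposition must satisfy three properties: every vertex lies in some bag; for every edge, both endpoints lie together in some bag; and for every vertex, the bags containing it form a connected subtree. Here vertex 13 appears in no bag, so the decomposition is invalid.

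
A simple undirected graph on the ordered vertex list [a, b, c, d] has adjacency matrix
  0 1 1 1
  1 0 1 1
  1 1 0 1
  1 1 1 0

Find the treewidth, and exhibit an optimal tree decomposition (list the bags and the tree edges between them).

With just one bag of size 4, the width is 4 − 1 = 3, so tw(G) ≤ 3. For the lower bound, the 4 vertices {a, b, c, d} are pairwise adjacent, and any tree decomposition puts a clique entirely inside one bag — forcing width ≥ 3. Combining the bounds, tw(G) = 3.

Treewidth 3.
Bags: B1 = {a, b, c, d}
Tree: (single bag)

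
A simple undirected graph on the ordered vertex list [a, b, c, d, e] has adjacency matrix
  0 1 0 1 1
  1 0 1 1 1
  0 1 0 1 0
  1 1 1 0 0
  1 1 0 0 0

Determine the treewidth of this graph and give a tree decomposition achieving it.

Treewidth 2.
Bags: B1 = {b, c, d}  B2 = {a, b, d}  B3 = {a, b, e}
Tree: B1–B2, B2–B3

Every bag has size at most 3, so the width is 3 − 1 = 2 and tw(G) ≤ 2. On the other hand G contains the 3-clique {b, c, d}. A clique must lie in a single bag of any decomposition, so no decomposition can have width below 2. Therefore the treewidth is 2.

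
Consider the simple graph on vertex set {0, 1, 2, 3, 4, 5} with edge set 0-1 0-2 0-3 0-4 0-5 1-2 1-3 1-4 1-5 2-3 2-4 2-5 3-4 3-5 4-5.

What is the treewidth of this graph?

A width-5 tree decomposition is:
Bags: B1 = {0, 1, 2, 3, 4, 5}
Tree: (single bag)
A single bag containing all 6 vertices is trivially a valid decomposition of width 5. Conversely, {0, 1, 2, 3, 4, 5} is a clique of size 6, and the vertices of any clique must share a bag in every tree decomposition; so some bag has ≥ 6 vertices and tw(G) ≥ 5. Combining the bounds, tw(G) = 5.

5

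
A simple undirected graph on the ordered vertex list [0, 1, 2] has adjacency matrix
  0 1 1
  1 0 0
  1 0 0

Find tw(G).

A width-1 tree decomposition is:
Bags: B1 = {0, 2}  B2 = {0, 1}
Tree: B1–B2
Every bag has size at most 2, so the width is 2 − 1 = 1 and tw(G) ≤ 1. Any graph with an edge has treewidth ≥ 1, and G has the edge 0–2. Therefore the treewidth is 1.

1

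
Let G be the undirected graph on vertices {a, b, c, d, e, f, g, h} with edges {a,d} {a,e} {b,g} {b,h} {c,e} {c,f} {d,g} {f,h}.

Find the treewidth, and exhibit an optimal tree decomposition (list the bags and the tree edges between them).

Each bag holds 3 vertices, so the decomposition has width 2, which upper-bounds the treewidth. The edges e–c–f–h–b–g–d–a–e form a cycle, so G is not a tree and its treewidth is at least 2. Therefore the treewidth is 2.

Treewidth 2.
One optimal decomposition is:
Bags: B1 = {c, e, f}  B2 = {e, f, h}  B3 = {b, e, h}  B4 = {b, e, g}  B5 = {d, e, g}  B6 = {a, d, e}
Tree: B1–B2, B2–B3, B3–B4, B4–B5, B5–B6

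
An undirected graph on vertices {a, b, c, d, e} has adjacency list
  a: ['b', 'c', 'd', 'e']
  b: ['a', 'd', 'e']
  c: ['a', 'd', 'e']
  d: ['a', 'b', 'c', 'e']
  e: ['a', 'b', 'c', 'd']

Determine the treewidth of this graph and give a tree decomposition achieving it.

The largest bag has 4 vertices, giving width 3; this decomposition certifies tw(G) ≤ 3. On the other hand G contains the 4-clique {a, c, d, e}. A clique must lie in a single bag of any decomposition, so no decomposition can have width below 3. Hence tw(G) = 3 exactly.

Treewidth 3.
Bags: B1 = {a, b, d, e}  B2 = {a, c, d, e}
Tree: B1–B2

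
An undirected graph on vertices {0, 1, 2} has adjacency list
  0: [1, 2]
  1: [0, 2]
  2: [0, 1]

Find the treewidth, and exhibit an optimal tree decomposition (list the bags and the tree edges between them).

A single bag containing all 3 vertices is trivially a valid decomposition of width 2. On the other hand G contains the 3-clique {0, 1, 2}. A clique must lie in a single bag of any decomposition, so no decomposition can have width below 2. Hence tw(G) = 2 exactly.

Treewidth 2.
One such decomposition:
Bags: B1 = {0, 1, 2}
Tree: (single bag)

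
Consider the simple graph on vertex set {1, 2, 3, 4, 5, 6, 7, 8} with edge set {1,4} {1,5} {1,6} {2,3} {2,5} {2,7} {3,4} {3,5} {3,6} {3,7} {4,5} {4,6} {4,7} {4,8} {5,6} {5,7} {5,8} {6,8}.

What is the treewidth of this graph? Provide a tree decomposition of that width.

Treewidth 3.
One optimal decomposition is:
Bags: B1 = {3, 4, 5, 6}  B2 = {4, 5, 6, 8}  B3 = {3, 4, 5, 7}  B4 = {1, 4, 5, 6}  B5 = {2, 3, 5, 7}
Tree: B1–B2, B1–B3, B1–B4, B3–B5

Every bag has size at most 4, so the width is 4 − 1 = 3 and tw(G) ≤ 3. Conversely, {2, 3, 5, 7} is a clique of size 4, and the vertices of any clique must share a bag in every tree decomposition; so some bag has ≥ 4 vertices and tw(G) ≥ 3. Hence tw(G) = 3 exactly.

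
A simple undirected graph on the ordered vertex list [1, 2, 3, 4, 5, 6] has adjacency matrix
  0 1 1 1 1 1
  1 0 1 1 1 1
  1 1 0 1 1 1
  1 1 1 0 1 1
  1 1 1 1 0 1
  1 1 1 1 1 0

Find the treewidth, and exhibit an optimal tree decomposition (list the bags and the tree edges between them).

A single bag containing all 6 vertices is trivially a valid decomposition of width 5. On the other hand G contains the 6-clique {1, 2, 3, 4, 5, 6}. A clique must lie in a single bag of any decomposition, so no decomposition can have width below 5. Combining the bounds, tw(G) = 5.

Treewidth 5.
One optimal decomposition is:
Bags: B1 = {1, 2, 3, 4, 5, 6}
Tree: (single bag)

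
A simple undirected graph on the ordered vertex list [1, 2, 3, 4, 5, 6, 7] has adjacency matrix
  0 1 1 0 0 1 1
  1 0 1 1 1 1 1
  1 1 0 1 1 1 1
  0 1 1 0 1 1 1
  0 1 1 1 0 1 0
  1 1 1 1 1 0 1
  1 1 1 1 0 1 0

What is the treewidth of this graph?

A width-4 tree decomposition is:
Bags: B1 = {2, 3, 4, 6, 7}  B2 = {2, 3, 4, 5, 6}  B3 = {1, 2, 3, 6, 7}
Tree: B1–B2, B1–B3
The largest bag has 5 vertices, giving width 4; this decomposition certifies tw(G) ≤ 4. For the lower bound, the 5 vertices {1, 2, 3, 6, 7} are pairwise adjacent, and any tree decomposition puts a clique entirely inside one bag — forcing width ≥ 4. Therefore the treewidth is 4.

4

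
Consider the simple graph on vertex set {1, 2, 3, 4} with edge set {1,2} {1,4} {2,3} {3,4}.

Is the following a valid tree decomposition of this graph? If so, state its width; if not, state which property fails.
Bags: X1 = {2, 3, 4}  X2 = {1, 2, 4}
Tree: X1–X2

Yes; width 2.

Checking the three conditions: (i) the bags cover all of {1, 2, 3, 4}; (ii) for each edge, some bag contains both endpoints; (iii) the bags containing any fixed vertex form a subtree. All hold, so the decomposition is valid with width 3 − 1 = 2.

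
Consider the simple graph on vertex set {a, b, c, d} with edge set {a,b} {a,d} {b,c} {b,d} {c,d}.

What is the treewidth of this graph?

A width-2 tree decomposition is:
Bags: B1 = {b, c, d}  B2 = {a, b, d}
Tree: B1–B2
Every bag has size at most 3, so the width is 3 − 1 = 2 and tw(G) ≤ 2. Conversely, {b, c, d} is a clique of size 3, and the vertices of any clique must share a bag in every tree decomposition; so some bag has ≥ 3 vertices and tw(G) ≥ 2. The upper and lower bounds meet at 2, so that is the treewidth.

2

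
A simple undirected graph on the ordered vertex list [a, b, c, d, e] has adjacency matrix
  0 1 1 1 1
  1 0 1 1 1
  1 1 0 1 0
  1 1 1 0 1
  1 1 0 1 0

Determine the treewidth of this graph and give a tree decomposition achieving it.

Each bag holds 4 vertices, so the decomposition has width 3, which upper-bounds the treewidth. On the other hand G contains the 4-clique {a, b, d, e}. A clique must lie in a single bag of any decomposition, so no decomposition can have width below 3. Combining the bounds, tw(G) = 3.

Treewidth 3.
Bags: B1 = {a, b, d, e}  B2 = {a, b, c, d}
Tree: B1–B2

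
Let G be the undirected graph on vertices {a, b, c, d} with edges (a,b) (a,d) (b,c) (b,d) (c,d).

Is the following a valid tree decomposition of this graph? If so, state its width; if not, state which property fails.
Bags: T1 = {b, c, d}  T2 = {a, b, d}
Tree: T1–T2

Vertex coverage: the bags together contain {a, b, c, d}, the full vertex set. Edge coverage: each edge of G has both endpoints in at least one bag. Running intersection: for every vertex, the bags containing it form a connected subtree. All three properties hold, so this is a valid tree decomposition of width max|bag| − 1 = 2, and hence tw(G) ≤ 2.

Yes; width 2.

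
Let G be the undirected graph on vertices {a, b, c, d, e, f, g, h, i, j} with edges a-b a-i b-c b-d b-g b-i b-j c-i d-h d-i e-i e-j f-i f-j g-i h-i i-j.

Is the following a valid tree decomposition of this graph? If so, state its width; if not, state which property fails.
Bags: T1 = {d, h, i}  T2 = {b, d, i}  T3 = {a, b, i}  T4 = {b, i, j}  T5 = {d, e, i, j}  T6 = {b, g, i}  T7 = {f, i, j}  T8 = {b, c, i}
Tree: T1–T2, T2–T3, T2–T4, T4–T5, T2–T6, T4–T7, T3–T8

No — bags containing vertex d are not connected in the tree.

A tree decomposition must satisfy three properties: every vertex lies in some bag; for every edge, both endpoints lie together in some bag; and for every vertex, the bags containing it form a connected subtree. Here bags containing vertex d are not connected in the tree, so the decomposition is invalid.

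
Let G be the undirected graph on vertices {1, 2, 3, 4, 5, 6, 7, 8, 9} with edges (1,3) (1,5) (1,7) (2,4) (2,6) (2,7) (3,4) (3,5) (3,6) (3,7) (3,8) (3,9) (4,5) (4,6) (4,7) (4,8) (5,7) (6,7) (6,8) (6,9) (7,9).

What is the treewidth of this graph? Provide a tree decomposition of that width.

The largest bag has 4 vertices, giving width 3; this decomposition certifies tw(G) ≤ 3. Conversely, {2, 4, 6, 7} is a clique of size 4, and the vertices of any clique must share a bag in every tree decomposition; so some bag has ≥ 4 vertices and tw(G) ≥ 3. The upper and lower bounds meet at 3, so that is the treewidth.

Treewidth 3.
One such decomposition:
Bags: B1 = {3, 4, 6, 8}  B2 = {3, 4, 6, 7}  B3 = {3, 4, 5, 7}  B4 = {2, 4, 6, 7}  B5 = {3, 6, 7, 9}  B6 = {1, 3, 5, 7}
Tree: B1–B2, B2–B3, B2–B4, B2–B5, B3–B6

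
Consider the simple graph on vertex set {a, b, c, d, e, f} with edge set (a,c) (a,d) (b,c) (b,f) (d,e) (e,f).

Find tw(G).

2

A width-2 tree decomposition is:
Bags: B1 = {b, e, f}  B2 = {b, d, e}  B3 = {a, b, d}  B4 = {a, b, c}
Tree: B1–B2, B2–B3, B3–B4
Each bag holds 3 vertices, so the decomposition has width 2, which upper-bounds the treewidth. The edges b–f–e–d–a–c–b form a cycle, so G is not a tree and its treewidth is at least 2. Therefore the treewidth is 2.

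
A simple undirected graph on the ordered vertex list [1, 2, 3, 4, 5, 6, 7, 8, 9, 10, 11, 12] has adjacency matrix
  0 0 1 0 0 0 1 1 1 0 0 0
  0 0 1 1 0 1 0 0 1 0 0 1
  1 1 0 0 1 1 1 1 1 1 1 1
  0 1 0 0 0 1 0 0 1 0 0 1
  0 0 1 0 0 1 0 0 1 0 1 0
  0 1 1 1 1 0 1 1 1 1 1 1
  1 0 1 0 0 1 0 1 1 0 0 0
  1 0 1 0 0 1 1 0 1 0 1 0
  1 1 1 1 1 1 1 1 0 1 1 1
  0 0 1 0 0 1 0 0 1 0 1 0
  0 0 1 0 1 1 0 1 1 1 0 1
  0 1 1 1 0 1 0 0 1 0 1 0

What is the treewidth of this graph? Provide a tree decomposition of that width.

Treewidth 4.
One such decomposition:
Bags: B1 = {3, 6, 9, 11, 12}  B2 = {3, 5, 6, 9, 11}  B3 = {2, 3, 6, 9, 12}  B4 = {3, 6, 9, 10, 11}  B5 = {3, 6, 8, 9, 11}  B6 = {3, 6, 7, 8, 9}  B7 = {2, 4, 6, 9, 12}  B8 = {1, 3, 7, 8, 9}
Tree: B1–B2, B1–B3, B1–B4, B4–B5, B5–B6, B3–B7, B6–B8

Each bag holds 5 vertices, so the decomposition has width 4, which upper-bounds the treewidth. Conversely, {1, 3, 7, 8, 9} is a clique of size 5, and the vertices of any clique must share a bag in every tree decomposition; so some bag has ≥ 5 vertices and tw(G) ≥ 4. Combining the bounds, tw(G) = 4.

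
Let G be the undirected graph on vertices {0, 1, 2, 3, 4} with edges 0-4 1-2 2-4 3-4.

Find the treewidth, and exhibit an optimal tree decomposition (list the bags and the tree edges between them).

Treewidth 1.
One such decomposition:
Bags: B1 = {3, 4}  B2 = {2, 4}  B3 = {0, 4}  B4 = {1, 2}
Tree: B1–B2, B2–B3, B2–B4

Each bag holds 2 vertices, so the decomposition has width 1, which upper-bounds the treewidth. Since G has at least one edge (e.g. 3–4), it is not an edgeless graph, so tw(G) ≥ 1. Combining the bounds, tw(G) = 1.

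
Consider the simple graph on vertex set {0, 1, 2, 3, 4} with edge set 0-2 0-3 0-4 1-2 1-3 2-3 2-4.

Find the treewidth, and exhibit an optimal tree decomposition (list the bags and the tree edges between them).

Treewidth 2.
One such decomposition:
Bags: B1 = {0, 2, 3}  B2 = {0, 2, 4}  B3 = {1, 2, 3}
Tree: B1–B2, B1–B3

The largest bag has 3 vertices, giving width 2; this decomposition certifies tw(G) ≤ 2. Conversely, {0, 2, 3} is a clique of size 3, and the vertices of any clique must share a bag in every tree decomposition; so some bag has ≥ 3 vertices and tw(G) ≥ 2. Hence tw(G) = 2 exactly.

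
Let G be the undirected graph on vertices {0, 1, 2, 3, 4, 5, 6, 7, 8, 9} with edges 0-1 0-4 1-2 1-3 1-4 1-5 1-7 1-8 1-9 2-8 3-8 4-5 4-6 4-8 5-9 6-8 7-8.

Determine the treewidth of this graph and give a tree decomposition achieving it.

Treewidth 2.
Bags: B1 = {1, 2, 8}  B2 = {1, 7, 8}  B3 = {1, 4, 8}  B4 = {0, 1, 4}  B5 = {4, 6, 8}  B6 = {1, 3, 8}  B7 = {1, 4, 5}  B8 = {1, 5, 9}
Tree: B1–B2, B1–B3, B3–B4, B3–B5, B2–B6, B4–B7, B7–B8

The largest bag has 3 vertices, giving width 2; this decomposition certifies tw(G) ≤ 2. On the other hand G contains the 3-clique {0, 1, 4}. A clique must lie in a single bag of any decomposition, so no decomposition can have width below 2. Therefore the treewidth is 2.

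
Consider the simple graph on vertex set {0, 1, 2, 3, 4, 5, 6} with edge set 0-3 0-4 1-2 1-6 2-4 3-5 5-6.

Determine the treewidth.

A width-2 tree decomposition is:
Bags: B1 = {0, 2, 4}  B2 = {0, 2, 3}  B3 = {2, 3, 5}  B4 = {2, 5, 6}  B5 = {1, 2, 6}
Tree: B1–B2, B2–B3, B3–B4, B4–B5
Every bag has size at most 3, so the width is 3 − 1 = 2 and tw(G) ≤ 2. Since 2–4–0–3–5–6–1–2 is a cycle in G, G is not acyclic. Forests are exactly the graphs of treewidth ≤ 1, so tw(G) ≥ 2. Combining the bounds, tw(G) = 2.

2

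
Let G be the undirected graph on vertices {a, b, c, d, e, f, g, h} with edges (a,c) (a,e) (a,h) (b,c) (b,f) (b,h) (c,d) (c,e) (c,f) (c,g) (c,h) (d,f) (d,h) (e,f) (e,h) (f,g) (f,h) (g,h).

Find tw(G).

3

A width-3 tree decomposition is:
Bags: B1 = {c, e, f, h}  B2 = {b, c, f, h}  B3 = {a, c, e, h}  B4 = {c, f, g, h}  B5 = {c, d, f, h}
Tree: B1–B2, B1–B3, B2–B4, B4–B5
The largest bag has 4 vertices, giving width 3; this decomposition certifies tw(G) ≤ 3. On the other hand G contains the 4-clique {a, c, e, h}. A clique must lie in a single bag of any decomposition, so no decomposition can have width below 3. Combining the bounds, tw(G) = 3.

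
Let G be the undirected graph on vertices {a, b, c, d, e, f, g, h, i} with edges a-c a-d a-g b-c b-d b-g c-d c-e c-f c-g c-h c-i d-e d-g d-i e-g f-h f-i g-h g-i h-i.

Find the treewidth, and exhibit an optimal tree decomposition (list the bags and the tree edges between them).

Treewidth 3.
Bags: B1 = {c, d, g, i}  B2 = {c, g, h, i}  B3 = {c, f, h, i}  B4 = {a, c, d, g}  B5 = {c, d, e, g}  B6 = {b, c, d, g}
Tree: B1–B2, B2–B3, B1–B4, B1–B5, B4–B6

Every bag has size at most 4, so the width is 4 − 1 = 3 and tw(G) ≤ 3. For the lower bound, the 4 vertices {c, d, e, g} are pairwise adjacent, and any tree decomposition puts a clique entirely inside one bag — forcing width ≥ 3. Hence tw(G) = 3 exactly.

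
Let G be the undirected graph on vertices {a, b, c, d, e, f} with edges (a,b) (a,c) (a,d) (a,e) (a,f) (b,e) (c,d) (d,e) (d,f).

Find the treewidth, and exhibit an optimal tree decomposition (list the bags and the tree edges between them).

Treewidth 2.
One optimal decomposition is:
Bags: B1 = {a, d, f}  B2 = {a, d, e}  B3 = {a, c, d}  B4 = {a, b, e}
Tree: B1–B2, B2–B3, B2–B4

Every bag has size at most 3, so the width is 3 − 1 = 2 and tw(G) ≤ 2. Conversely, {a, d, e} is a clique of size 3, and the vertices of any clique must share a bag in every tree decomposition; so some bag has ≥ 3 vertices and tw(G) ≥ 2. Combining the bounds, tw(G) = 2.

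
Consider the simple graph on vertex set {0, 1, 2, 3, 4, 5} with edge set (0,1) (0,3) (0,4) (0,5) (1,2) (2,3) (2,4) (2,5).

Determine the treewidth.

A width-2 tree decomposition is:
Bags: B1 = {0, 1, 2}  B2 = {0, 2, 3}  B3 = {0, 2, 5}  B4 = {0, 2, 4}
Tree: B1–B2, B2–B3, B3–B4
Every bag has size at most 3, so the width is 3 − 1 = 2 and tw(G) ≤ 2. Since 2–1–0–3–2 is a cycle in G, G is not acyclic. Forests are exactly the graphs of treewidth ≤ 1, so tw(G) ≥ 2. Therefore the treewidth is 2.

2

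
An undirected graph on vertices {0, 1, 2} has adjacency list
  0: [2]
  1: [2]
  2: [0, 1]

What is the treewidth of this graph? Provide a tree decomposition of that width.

The largest bag has 2 vertices, giving width 1; this decomposition certifies tw(G) ≤ 1. Since G has at least one edge (e.g. 2–0), it is not an edgeless graph, so tw(G) ≥ 1. Hence tw(G) = 1 exactly.

Treewidth 1.
One such decomposition:
Bags: B1 = {0, 2}  B2 = {1, 2}
Tree: B1–B2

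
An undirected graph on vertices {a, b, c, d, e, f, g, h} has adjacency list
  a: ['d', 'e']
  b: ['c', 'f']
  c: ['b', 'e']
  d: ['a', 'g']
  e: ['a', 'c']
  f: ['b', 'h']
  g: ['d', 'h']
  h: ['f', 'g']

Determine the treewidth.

A width-2 tree decomposition is:
Bags: B1 = {a, d, g}  B2 = {a, g, h}  B3 = {a, f, h}  B4 = {a, b, f}  B5 = {a, b, c}  B6 = {a, c, e}
Tree: B1–B2, B2–B3, B3–B4, B4–B5, B5–B6
Each bag holds 3 vertices, so the decomposition has width 2, which upper-bounds the treewidth. For the lower bound, G contains the cycle a–d–g–h–f–b–c–e–a, so G is not a forest; only forests have treewidth ≤ 1, hence tw(G) ≥ 2. Combining the bounds, tw(G) = 2.

2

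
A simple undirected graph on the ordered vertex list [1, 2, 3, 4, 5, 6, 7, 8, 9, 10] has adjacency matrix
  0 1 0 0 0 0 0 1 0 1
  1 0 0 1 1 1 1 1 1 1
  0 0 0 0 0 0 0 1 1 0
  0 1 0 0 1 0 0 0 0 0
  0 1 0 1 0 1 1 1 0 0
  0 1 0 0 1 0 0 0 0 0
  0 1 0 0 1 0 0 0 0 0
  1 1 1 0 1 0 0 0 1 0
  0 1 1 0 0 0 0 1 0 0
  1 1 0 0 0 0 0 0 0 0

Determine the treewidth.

A width-2 tree decomposition is:
Bags: B1 = {2, 5, 8}  B2 = {2, 4, 5}  B3 = {1, 2, 8}  B4 = {2, 5, 6}  B5 = {2, 5, 7}  B6 = {2, 8, 9}  B7 = {3, 8, 9}  B8 = {1, 2, 10}
Tree: B1–B2, B1–B3, B2–B4, B4–B5, B3–B6, B6–B7, B3–B8
Each bag holds 3 vertices, so the decomposition has width 2, which upper-bounds the treewidth. Conversely, {1, 2, 8} is a clique of size 3, and the vertices of any clique must share a bag in every tree decomposition; so some bag has ≥ 3 vertices and tw(G) ≥ 2. Combining the bounds, tw(G) = 2.

2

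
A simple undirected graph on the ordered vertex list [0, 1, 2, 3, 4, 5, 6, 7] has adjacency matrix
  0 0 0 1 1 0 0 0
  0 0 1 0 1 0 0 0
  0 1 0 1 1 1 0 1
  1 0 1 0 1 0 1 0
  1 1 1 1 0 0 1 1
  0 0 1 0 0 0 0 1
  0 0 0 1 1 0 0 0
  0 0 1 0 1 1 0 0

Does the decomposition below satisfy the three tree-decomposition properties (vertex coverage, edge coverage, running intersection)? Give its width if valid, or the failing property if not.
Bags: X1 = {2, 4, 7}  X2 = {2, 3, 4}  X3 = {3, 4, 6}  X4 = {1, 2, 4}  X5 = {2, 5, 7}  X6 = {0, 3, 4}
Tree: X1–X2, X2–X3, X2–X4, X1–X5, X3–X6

Yes; width 2.

Vertex coverage: the bags together contain {0, 1, 2, 3, 4, 5, 6, 7}, the full vertex set. Edge coverage: each edge of G has both endpoints in at least one bag. Running intersection: for every vertex, the bags containing it form a connected subtree. All three properties hold, so this is a valid tree decomposition of width max|bag| − 1 = 2, and hence tw(G) ≤ 2.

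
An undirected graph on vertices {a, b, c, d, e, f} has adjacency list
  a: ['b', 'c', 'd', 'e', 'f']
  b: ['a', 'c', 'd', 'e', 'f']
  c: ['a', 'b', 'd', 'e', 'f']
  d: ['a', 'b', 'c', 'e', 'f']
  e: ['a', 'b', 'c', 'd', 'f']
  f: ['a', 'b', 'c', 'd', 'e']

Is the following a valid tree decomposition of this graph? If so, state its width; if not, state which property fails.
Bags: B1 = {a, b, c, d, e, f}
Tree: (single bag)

Vertex coverage: the bags together contain {a, b, c, d, e, f}, the full vertex set. Edge coverage: each edge of G has both endpoints in at least one bag. Running intersection: for every vertex, the bags containing it form a connected subtree. All three properties hold, so this is a valid tree decomposition of width max|bag| − 1 = 5, and hence tw(G) ≤ 5.

Yes; width 5.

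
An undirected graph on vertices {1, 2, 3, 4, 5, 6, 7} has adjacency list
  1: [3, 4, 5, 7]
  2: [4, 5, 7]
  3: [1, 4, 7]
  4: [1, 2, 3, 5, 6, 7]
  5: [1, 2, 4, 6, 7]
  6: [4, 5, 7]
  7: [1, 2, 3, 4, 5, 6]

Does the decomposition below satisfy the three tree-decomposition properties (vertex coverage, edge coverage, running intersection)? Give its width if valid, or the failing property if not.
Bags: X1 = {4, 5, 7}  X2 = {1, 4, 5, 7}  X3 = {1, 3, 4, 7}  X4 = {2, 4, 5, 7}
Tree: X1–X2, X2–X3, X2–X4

No — vertex 6 appears in no bag.

A tree decomposition must satisfy three properties: every vertex lies in some bag; for every edge, both endpoints lie together in some bag; and for every vertex, the bags containing it form a connected subtree. Here vertex 6 appears in no bag, so the decomposition is invalid.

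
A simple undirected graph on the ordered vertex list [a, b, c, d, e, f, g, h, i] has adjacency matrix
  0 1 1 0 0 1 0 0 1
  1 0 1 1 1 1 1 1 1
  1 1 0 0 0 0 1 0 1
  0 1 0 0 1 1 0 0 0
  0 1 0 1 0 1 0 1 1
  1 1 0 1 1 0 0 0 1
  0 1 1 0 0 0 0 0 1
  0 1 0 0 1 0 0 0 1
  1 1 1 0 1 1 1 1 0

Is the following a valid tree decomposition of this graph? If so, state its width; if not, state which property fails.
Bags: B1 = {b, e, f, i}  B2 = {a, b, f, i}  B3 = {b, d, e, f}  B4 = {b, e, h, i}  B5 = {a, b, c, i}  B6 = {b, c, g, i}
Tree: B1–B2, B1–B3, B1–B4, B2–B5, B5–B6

Checking the three conditions: (i) the bags cover all of {a, b, c, d, e, f, g, h, i}; (ii) for each edge, some bag contains both endpoints; (iii) the bags containing any fixed vertex form a subtree. All hold, so the decomposition is valid with width 4 − 1 = 3.

Yes; width 3.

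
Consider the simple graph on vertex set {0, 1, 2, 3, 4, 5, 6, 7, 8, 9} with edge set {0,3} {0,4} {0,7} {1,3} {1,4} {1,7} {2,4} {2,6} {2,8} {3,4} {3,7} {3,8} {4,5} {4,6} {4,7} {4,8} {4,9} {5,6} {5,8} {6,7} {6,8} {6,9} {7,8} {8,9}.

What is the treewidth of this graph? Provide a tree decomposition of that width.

Treewidth 3.
One optimal decomposition is:
Bags: B1 = {4, 5, 6, 8}  B2 = {4, 6, 7, 8}  B3 = {2, 4, 6, 8}  B4 = {4, 6, 8, 9}  B5 = {3, 4, 7, 8}  B6 = {0, 3, 4, 7}  B7 = {1, 3, 4, 7}
Tree: B1–B2, B2–B3, B3–B4, B2–B5, B5–B6, B5–B7

Each bag holds 4 vertices, so the decomposition has width 3, which upper-bounds the treewidth. For the lower bound, the 4 vertices {0, 3, 4, 7} are pairwise adjacent, and any tree decomposition puts a clique entirely inside one bag — forcing width ≥ 3. The upper and lower bounds meet at 3, so that is the treewidth.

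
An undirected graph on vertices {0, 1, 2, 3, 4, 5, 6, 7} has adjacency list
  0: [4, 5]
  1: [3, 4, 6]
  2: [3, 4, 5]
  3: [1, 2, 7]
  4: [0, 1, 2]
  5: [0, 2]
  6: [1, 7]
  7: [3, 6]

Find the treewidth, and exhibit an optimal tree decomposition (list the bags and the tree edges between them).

Treewidth 2.
Bags: B1 = {1, 6, 7}  B2 = {1, 3, 7}  B3 = {1, 3, 4}  B4 = {2, 3, 4}  B5 = {0, 2, 4}  B6 = {0, 2, 5}
Tree: B1–B2, B2–B3, B3–B4, B4–B5, B5–B6

The largest bag has 3 vertices, giving width 2; this decomposition certifies tw(G) ≤ 2. Since 6–7–3–1–6 is a cycle in G, G is not acyclic. Forests are exactly the graphs of treewidth ≤ 1, so tw(G) ≥ 2. Combining the bounds, tw(G) = 2.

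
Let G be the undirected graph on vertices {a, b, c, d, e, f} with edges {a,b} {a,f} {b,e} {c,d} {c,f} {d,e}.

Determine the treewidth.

2

A width-2 tree decomposition is:
Bags: B1 = {a, b, f}  B2 = {b, c, f}  B3 = {b, c, d}  B4 = {b, d, e}
Tree: B1–B2, B2–B3, B3–B4
Each bag holds 3 vertices, so the decomposition has width 2, which upper-bounds the treewidth. The edges b–a–f–c–d–e–b form a cycle, so G is not a tree and its treewidth is at least 2. The upper and lower bounds meet at 2, so that is the treewidth.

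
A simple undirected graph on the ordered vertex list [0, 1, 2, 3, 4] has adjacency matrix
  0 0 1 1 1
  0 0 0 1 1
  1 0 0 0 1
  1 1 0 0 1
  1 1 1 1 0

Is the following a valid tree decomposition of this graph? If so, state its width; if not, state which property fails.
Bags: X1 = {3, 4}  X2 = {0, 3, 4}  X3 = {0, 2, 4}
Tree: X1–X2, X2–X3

No — vertex 1 appears in no bag.

A tree decomposition must satisfy three properties: every vertex lies in some bag; for every edge, both endpoints lie together in some bag; and for every vertex, the bags containing it form a connected subtree. Here vertex 1 appears in no bag, so the decomposition is invalid.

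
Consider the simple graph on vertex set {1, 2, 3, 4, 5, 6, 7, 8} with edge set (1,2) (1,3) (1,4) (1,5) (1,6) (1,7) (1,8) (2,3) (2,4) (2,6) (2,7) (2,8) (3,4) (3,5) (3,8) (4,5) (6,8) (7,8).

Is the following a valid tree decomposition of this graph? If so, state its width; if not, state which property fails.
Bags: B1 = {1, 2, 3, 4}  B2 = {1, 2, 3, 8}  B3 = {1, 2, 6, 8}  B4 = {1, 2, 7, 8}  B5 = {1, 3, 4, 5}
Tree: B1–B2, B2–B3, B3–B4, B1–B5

Yes; width 3.

Vertex coverage: the bags together contain {1, 2, 3, 4, 5, 6, 7, 8}, the full vertex set. Edge coverage: each edge of G has both endpoints in at least one bag. Running intersection: for every vertex, the bags containing it form a connected subtree. All three properties hold, so this is a valid tree decomposition of width max|bag| − 1 = 3, and hence tw(G) ≤ 3.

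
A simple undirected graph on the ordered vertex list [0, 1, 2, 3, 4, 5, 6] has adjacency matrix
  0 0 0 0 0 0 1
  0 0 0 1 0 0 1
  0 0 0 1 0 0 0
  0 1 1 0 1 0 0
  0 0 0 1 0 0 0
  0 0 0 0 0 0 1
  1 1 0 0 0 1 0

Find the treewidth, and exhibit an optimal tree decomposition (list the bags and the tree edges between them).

The largest bag has 2 vertices, giving width 1; this decomposition certifies tw(G) ≤ 1. Any graph with an edge has treewidth ≥ 1, and G has the edge 3–2. Combining the bounds, tw(G) = 1.

Treewidth 1.
One optimal decomposition is:
Bags: B1 = {2, 3}  B2 = {1, 3}  B3 = {3, 4}  B4 = {1, 6}  B5 = {0, 6}  B6 = {5, 6}
Tree: B1–B2, B2–B3, B2–B4, B4–B5, B5–B6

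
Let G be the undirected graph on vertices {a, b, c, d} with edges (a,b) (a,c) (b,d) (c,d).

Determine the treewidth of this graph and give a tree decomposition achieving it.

Treewidth 2.
Bags: B1 = {a, b, c}  B2 = {b, c, d}
Tree: B1–B2

Each bag holds 3 vertices, so the decomposition has width 2, which upper-bounds the treewidth. The edges c–a–b–d–c form a cycle, so G is not a tree and its treewidth is at least 2. Hence tw(G) = 2 exactly.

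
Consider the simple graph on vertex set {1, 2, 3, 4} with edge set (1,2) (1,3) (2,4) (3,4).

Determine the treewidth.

A width-2 tree decomposition is:
Bags: B1 = {1, 3, 4}  B2 = {1, 2, 4}
Tree: B1–B2
Every bag has size at most 3, so the width is 3 − 1 = 2 and tw(G) ≤ 2. For the lower bound, G contains the cycle 1–3–4–2–1, so G is not a forest; only forests have treewidth ≤ 1, hence tw(G) ≥ 2. The upper and lower bounds meet at 2, so that is the treewidth.

2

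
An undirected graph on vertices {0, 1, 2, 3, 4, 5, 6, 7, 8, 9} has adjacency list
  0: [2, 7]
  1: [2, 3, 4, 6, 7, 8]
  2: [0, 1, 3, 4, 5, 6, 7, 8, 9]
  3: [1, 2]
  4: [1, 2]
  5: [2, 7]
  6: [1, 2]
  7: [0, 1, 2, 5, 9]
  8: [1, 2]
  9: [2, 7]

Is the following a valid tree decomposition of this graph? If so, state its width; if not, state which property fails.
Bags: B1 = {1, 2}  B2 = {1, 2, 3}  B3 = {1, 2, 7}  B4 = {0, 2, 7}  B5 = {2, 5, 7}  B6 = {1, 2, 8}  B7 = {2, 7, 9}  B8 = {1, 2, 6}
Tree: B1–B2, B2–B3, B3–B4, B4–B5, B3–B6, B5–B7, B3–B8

A tree decomposition must satisfy three properties: every vertex lies in some bag; for every edge, both endpoints lie together in some bag; and for every vertex, the bags containing it form a connected subtree. Here vertex 4 appears in no bag, so the decomposition is invalid.

No — vertex 4 appears in no bag.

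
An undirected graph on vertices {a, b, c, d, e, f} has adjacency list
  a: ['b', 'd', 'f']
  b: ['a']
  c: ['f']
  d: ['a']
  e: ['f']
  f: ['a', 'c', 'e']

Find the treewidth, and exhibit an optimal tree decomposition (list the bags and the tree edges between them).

Treewidth 1.
Bags: B1 = {a, b}  B2 = {a, f}  B3 = {e, f}  B4 = {c, f}  B5 = {a, d}
Tree: B1–B2, B2–B3, B3–B4, B1–B5

Every bag has size at most 2, so the width is 2 − 1 = 1 and tw(G) ≤ 1. Any graph with an edge has treewidth ≥ 1, and G has the edge b–a. Hence tw(G) = 1 exactly.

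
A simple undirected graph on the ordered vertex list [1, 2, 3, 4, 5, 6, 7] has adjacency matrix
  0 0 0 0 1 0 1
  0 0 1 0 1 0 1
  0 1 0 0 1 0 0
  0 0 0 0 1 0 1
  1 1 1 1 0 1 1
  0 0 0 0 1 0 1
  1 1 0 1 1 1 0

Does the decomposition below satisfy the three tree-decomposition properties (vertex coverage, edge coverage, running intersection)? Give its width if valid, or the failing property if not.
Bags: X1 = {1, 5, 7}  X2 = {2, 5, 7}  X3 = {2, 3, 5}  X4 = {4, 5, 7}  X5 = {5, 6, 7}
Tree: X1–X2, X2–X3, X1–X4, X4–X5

Checking the three conditions: (i) the bags cover all of {1, 2, 3, 4, 5, 6, 7}; (ii) for each edge, some bag contains both endpoints; (iii) the bags containing any fixed vertex form a subtree. All hold, so the decomposition is valid with width 3 − 1 = 2.

Yes; width 2.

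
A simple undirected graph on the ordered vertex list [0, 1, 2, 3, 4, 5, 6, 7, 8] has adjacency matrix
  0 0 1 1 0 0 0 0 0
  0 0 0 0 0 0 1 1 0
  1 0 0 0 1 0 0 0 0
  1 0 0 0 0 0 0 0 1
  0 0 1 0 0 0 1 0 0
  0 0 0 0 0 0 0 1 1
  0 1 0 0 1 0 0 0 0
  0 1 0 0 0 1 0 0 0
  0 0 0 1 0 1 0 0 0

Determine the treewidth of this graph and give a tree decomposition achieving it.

The largest bag has 3 vertices, giving width 2; this decomposition certifies tw(G) ≤ 2. For the lower bound, G contains the cycle 6–1–7–5–8–3–0–2–4–6, so G is not a forest; only forests have treewidth ≤ 1, hence tw(G) ≥ 2. The upper and lower bounds meet at 2, so that is the treewidth.

Treewidth 2.
One such decomposition:
Bags: B1 = {1, 6, 7}  B2 = {5, 6, 7}  B3 = {5, 6, 8}  B4 = {3, 6, 8}  B5 = {0, 3, 6}  B6 = {0, 2, 6}  B7 = {2, 4, 6}
Tree: B1–B2, B2–B3, B3–B4, B4–B5, B5–B6, B6–B7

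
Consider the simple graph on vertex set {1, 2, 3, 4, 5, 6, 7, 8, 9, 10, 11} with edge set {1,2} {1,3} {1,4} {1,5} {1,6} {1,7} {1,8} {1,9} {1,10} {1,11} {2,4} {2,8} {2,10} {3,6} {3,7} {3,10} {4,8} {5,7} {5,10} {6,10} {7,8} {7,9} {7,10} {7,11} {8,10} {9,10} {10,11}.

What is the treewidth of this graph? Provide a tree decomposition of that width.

The largest bag has 4 vertices, giving width 3; this decomposition certifies tw(G) ≤ 3. Conversely, {1, 2, 8, 10} is a clique of size 4, and the vertices of any clique must share a bag in every tree decomposition; so some bag has ≥ 4 vertices and tw(G) ≥ 3. Therefore the treewidth is 3.

Treewidth 3.
Bags: B1 = {1, 7, 8, 10}  B2 = {1, 7, 10, 11}  B3 = {1, 3, 7, 10}  B4 = {1, 7, 9, 10}  B5 = {1, 3, 6, 10}  B6 = {1, 2, 8, 10}  B7 = {1, 2, 4, 8}  B8 = {1, 5, 7, 10}
Tree: B1–B2, B2–B3, B2–B4, B3–B5, B1–B6, B6–B7, B2–B8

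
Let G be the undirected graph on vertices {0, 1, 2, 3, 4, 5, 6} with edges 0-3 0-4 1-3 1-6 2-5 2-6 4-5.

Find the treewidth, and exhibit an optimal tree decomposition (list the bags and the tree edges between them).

Every bag has size at most 3, so the width is 3 − 1 = 2 and tw(G) ≤ 2. The edges 6–1–3–0–4–5–2–6 form a cycle, so G is not a tree and its treewidth is at least 2. The upper and lower bounds meet at 2, so that is the treewidth.

Treewidth 2.
One optimal decomposition is:
Bags: B1 = {1, 3, 6}  B2 = {0, 3, 6}  B3 = {0, 4, 6}  B4 = {4, 5, 6}  B5 = {2, 5, 6}
Tree: B1–B2, B2–B3, B3–B4, B4–B5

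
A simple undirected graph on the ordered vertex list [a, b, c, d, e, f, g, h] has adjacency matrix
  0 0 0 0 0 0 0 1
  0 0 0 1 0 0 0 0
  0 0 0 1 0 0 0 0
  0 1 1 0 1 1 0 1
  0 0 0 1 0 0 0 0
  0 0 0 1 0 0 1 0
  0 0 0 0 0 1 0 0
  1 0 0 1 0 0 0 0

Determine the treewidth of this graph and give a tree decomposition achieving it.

Each bag holds 2 vertices, so the decomposition has width 1, which upper-bounds the treewidth. G has an edge, so its treewidth is at least 1. Hence tw(G) = 1 exactly.

Treewidth 1.
One optimal decomposition is:
Bags: B1 = {d, f}  B2 = {c, d}  B3 = {d, h}  B4 = {d, e}  B5 = {b, d}  B6 = {f, g}  B7 = {a, h}
Tree: B1–B2, B2–B3, B2–B4, B1–B5, B1–B6, B3–B7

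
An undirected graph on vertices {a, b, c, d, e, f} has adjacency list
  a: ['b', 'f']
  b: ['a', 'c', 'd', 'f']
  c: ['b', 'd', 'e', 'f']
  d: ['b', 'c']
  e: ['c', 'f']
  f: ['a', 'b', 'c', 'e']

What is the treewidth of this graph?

2

A width-2 tree decomposition is:
Bags: B1 = {b, c, f}  B2 = {a, b, f}  B3 = {c, e, f}  B4 = {b, c, d}
Tree: B1–B2, B1–B3, B1–B4
Every bag has size at most 3, so the width is 3 − 1 = 2 and tw(G) ≤ 2. Conversely, {b, c, d} is a clique of size 3, and the vertices of any clique must share a bag in every tree decomposition; so some bag has ≥ 3 vertices and tw(G) ≥ 2. Combining the bounds, tw(G) = 2.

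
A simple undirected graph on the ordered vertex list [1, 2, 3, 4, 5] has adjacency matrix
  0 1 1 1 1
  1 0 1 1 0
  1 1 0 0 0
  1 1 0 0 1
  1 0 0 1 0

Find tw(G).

2

A width-2 tree decomposition is:
Bags: B1 = {1, 2, 3}  B2 = {1, 2, 4}  B3 = {1, 4, 5}
Tree: B1–B2, B2–B3
Every bag has size at most 3, so the width is 3 − 1 = 2 and tw(G) ≤ 2. For the lower bound, the 3 vertices {1, 2, 3} are pairwise adjacent, and any tree decomposition puts a clique entirely inside one bag — forcing width ≥ 2. Therefore the treewidth is 2.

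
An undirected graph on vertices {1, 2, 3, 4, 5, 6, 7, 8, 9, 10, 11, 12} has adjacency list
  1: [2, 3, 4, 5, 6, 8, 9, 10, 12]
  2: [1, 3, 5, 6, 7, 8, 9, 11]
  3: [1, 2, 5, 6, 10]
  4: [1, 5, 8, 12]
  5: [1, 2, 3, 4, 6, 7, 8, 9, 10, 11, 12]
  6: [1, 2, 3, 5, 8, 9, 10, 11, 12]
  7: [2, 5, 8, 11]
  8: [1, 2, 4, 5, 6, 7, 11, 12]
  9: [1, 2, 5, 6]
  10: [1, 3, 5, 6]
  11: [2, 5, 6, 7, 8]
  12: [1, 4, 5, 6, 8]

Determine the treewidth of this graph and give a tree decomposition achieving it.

Treewidth 4.
One such decomposition:
Bags: B1 = {1, 2, 5, 6, 8}  B2 = {1, 5, 6, 8, 12}  B3 = {1, 4, 5, 8, 12}  B4 = {1, 2, 5, 6, 9}  B5 = {2, 5, 6, 8, 11}  B6 = {2, 5, 7, 8, 11}  B7 = {1, 2, 3, 5, 6}  B8 = {1, 3, 5, 6, 10}
Tree: B1–B2, B2–B3, B1–B4, B1–B5, B5–B6, B1–B7, B7–B8

Each bag holds 5 vertices, so the decomposition has width 4, which upper-bounds the treewidth. Conversely, {1, 4, 5, 8, 12} is a clique of size 5, and the vertices of any clique must share a bag in every tree decomposition; so some bag has ≥ 5 vertices and tw(G) ≥ 4. Combining the bounds, tw(G) = 4.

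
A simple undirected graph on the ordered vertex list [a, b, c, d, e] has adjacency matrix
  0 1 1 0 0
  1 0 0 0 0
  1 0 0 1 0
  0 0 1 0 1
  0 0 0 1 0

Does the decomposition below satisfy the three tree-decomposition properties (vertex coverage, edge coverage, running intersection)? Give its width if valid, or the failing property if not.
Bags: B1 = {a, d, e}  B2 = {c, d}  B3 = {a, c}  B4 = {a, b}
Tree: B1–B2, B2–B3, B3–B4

A tree decomposition must satisfy three properties: every vertex lies in some bag; for every edge, both endpoints lie together in some bag; and for every vertex, the bags containing it form a connected subtree. Here bags containing vertex a are not connected in the tree, so the decomposition is invalid.

No — bags containing vertex a are not connected in the tree.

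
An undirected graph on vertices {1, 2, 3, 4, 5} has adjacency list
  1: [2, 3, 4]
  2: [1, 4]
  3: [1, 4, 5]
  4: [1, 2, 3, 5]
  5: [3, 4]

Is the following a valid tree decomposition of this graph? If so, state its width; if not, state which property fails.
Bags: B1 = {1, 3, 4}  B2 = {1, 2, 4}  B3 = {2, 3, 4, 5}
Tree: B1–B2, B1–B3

A tree decomposition must satisfy three properties: every vertex lies in some bag; for every edge, both endpoints lie together in some bag; and for every vertex, the bags containing it form a connected subtree. Here bags containing vertex 2 are not connected in the tree, so the decomposition is invalid.

No — bags containing vertex 2 are not connected in the tree.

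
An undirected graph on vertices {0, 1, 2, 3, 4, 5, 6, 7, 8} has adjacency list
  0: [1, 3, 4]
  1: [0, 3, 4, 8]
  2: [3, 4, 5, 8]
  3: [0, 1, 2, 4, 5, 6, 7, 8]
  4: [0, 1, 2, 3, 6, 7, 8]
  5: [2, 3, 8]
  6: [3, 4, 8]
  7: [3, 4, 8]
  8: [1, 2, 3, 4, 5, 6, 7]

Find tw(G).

A width-3 tree decomposition is:
Bags: B1 = {1, 3, 4, 8}  B2 = {2, 3, 4, 8}  B3 = {0, 1, 3, 4}  B4 = {2, 3, 5, 8}  B5 = {3, 4, 6, 8}  B6 = {3, 4, 7, 8}
Tree: B1–B2, B1–B3, B2–B4, B2–B5, B2–B6
The largest bag has 4 vertices, giving width 3; this decomposition certifies tw(G) ≤ 3. Conversely, {0, 1, 3, 4} is a clique of size 4, and the vertices of any clique must share a bag in every tree decomposition; so some bag has ≥ 4 vertices and tw(G) ≥ 3. Hence tw(G) = 3 exactly.

3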